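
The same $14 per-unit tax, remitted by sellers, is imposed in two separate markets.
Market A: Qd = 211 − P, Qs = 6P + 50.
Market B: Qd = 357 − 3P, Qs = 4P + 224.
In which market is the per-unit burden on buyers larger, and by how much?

Market A: pre-tax P* = $23, Q* = 188; post-tax Q = 176; per-unit burden on buyers = $12.
Market B: pre-tax P* = $19, Q* = 300; post-tax Q = 276; per-unit burden on buyers = $8.
Difference: $12 vs $8 → market A is larger by $4.

Market A, by $4.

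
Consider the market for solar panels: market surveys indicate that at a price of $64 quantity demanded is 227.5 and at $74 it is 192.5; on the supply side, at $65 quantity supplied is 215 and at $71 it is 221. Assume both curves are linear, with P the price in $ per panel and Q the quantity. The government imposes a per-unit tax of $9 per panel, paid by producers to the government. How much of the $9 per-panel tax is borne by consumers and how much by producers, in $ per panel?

Demand slope: (192.5 − 227.5)/(74 − 64) = -3.5, so Qd = 451.5 − 3.5P.
Supply slope: (221 − 215)/(71 − 65) = 1, so Qs = P + 150.
Before the tax: set 451.5 − 3.5P = P + 150 → P* = $67, Q* = 217.
With the tax collected from producers, supply shifts: Qs = (P − 9) + 150.
Solving gives Q = 210 with consumers paying $69 and producers receiving $60 (the $9 wedge).
Burden on consumers: $2; on producers: $7. (They sum to $9.)

Consumers bear $2 per panel; producers bear $7 per panel.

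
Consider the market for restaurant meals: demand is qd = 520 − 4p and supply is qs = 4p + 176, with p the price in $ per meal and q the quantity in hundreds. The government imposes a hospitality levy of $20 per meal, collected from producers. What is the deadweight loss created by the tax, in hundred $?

Before the tax: set 520 − 4p = 4p + 176 → p* = $43, q* = 348.
With the tax collected from producers, supply shifts: qs = 4(p − 20) + 176.
Solving gives q = 308 with buyers paying $53 and producers receiving $33 (the $20 wedge).
Quantity falls by |ΔQ| = |348 − 308| = 40.
DWL = ½ · t · |ΔQ| = ½ · 20 · 40 = $400.

Deadweight loss = $400 hundred.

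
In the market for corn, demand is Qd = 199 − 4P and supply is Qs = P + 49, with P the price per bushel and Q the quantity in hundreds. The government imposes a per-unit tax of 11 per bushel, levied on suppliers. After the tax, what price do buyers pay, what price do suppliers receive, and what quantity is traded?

Without the tax, 199 − 4P = P + 49 gives 5P = 150, so P* = 30 and Q* = 79.
With the tax collected from suppliers, supply shifts: Qs = (P − 11) + 49.
Solving gives Q = 70.2 with buyers paying 32.2 and suppliers receiving 21.2 (the 11 wedge).

Buyers pay 32.2; suppliers receive 21.2; quantity = 70.2.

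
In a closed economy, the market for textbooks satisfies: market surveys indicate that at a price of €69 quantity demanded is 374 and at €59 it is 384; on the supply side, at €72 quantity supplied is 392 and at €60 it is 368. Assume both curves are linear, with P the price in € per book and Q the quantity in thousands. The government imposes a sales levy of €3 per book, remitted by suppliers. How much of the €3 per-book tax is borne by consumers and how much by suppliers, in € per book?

Demand slope: (384 − 374)/(59 − 69) = -1, so Qd = 443 − P.
Supply slope: (368 − 392)/(60 − 72) = 2, so Qs = 2P + 248.
Before the tax: set 443 − P = 2P + 248 → P* = €65, Q* = 378.
With the tax collected from suppliers, supply shifts: Qs = 2(P − 3) + 248.
New equilibrium: consumers pay €67, suppliers receive €64, Q = 376. (Wedge: Pb − Ps = 3.)
Burden on consumers: €2; on suppliers: €1. (They sum to €3.)

Consumers bear €2 per book; suppliers bear €1 per book.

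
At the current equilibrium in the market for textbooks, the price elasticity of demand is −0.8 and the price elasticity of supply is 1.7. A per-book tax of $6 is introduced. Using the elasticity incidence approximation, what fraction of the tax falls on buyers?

Buyers' share ≈ 0.68.

Incidence ratio: buyers' share ≈ εs / (εs + |εd|) = 1.7 / (1.7 + 0.8) = 0.68.
Supply is the more elastic side, so buyers bear the larger share.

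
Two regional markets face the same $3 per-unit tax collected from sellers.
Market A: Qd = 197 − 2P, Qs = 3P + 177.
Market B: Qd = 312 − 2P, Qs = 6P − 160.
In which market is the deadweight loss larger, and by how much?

Market A: pre-tax P* = $4, Q* = 189; post-tax Q = 185.4; deadweight loss = $5.4.
Market B: pre-tax P* = $59, Q* = 194; post-tax Q = 189.5; deadweight loss = $6.75.
Difference: $5.4 vs $6.75 → market B is larger by $1.35.

Market B, by $1.35.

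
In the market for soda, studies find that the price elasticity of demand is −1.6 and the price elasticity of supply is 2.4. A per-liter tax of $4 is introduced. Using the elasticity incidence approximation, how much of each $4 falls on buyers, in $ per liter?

Incidence ratio: buyers' share ≈ εs / (εs + |εd|) = 2.4 / (2.4 + 1.6) = 0.6.
So buyers bear ≈ 0.6 × $4 = $2.4; producers bear $1.6.

Buyers bear ≈ $2.4 per liter.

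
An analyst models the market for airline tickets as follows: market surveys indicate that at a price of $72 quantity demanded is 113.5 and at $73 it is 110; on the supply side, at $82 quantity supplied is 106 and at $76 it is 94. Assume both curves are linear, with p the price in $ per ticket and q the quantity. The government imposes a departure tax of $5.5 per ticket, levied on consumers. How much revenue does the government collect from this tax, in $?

Tax revenue = $489.5.

Demand slope: (110 − 113.5)/(73 − 72) = -3.5, so qd = 365.5 − 3.5p.
Supply slope: (94 − 106)/(76 − 82) = 2, so qs = 2p − 58.
Before the tax: set 365.5 − 3.5p = 2p − 58 → p* = $77, q* = 96.
With the tax collected from consumers, demand (in seller-price terms) shifts: qd = 365.5 − 3.5(p + 5.5).
New equilibrium: consumers pay $79, suppliers receive $73.5, q = 89. (Wedge: pb − ps = 5.5.)
Revenue = t · Q = 5.5 · 89 = $489.5.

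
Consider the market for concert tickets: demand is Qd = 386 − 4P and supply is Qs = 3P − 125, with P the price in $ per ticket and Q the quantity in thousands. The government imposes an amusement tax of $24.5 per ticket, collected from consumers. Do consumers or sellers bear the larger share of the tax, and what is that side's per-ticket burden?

Before the tax: set 386 − 4P = 3P − 125 → P* = $73, Q* = 94.
With the tax collected from consumers, demand (in seller-price terms) shifts: Qd = 386 − 4(P + 24.5).
Solving gives Q = 52 with consumers paying $83.5 and sellers receiving $59 (the $24.5 wedge).
Per-ticket burden: consumers $10.5, sellers $14.
Sellers take the larger share because supply is less price-elastic here (demand slope 4 vs supply slope 3).

Sellers bear the larger share: $14 per ticket.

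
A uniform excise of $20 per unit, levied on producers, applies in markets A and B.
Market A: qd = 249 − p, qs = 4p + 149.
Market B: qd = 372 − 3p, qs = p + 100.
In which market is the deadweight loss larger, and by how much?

Market A, by $10.

Market A: pre-tax p* = $20, q* = 229; post-tax q = 213; deadweight loss = $160.
Market B: pre-tax p* = $68, q* = 168; post-tax q = 153; deadweight loss = $150.
Difference: $160 vs $150 → market A is larger by $10.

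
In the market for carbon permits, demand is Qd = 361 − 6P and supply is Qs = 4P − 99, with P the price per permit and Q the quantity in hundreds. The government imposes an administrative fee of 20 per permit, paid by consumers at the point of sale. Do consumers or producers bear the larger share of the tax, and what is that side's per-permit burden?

Before the tax: set 361 − 6P = 4P − 99 → P* = 46, Q* = 85.
With the tax collected from consumers, demand (in seller-price terms) shifts: Qd = 361 − 6(P + 20).
New equilibrium: consumers pay 54, producers receive 34, Q = 37. (Wedge: Pb − Ps = 20.)
Per-permit burden: consumers 8, producers 12.
Producers take the larger share because supply is less price-elastic here (demand slope 6 vs supply slope 4).
The less price-elastic side of the market bears the larger share of a per-unit tax.

Producers bear the larger share: 12 per permit.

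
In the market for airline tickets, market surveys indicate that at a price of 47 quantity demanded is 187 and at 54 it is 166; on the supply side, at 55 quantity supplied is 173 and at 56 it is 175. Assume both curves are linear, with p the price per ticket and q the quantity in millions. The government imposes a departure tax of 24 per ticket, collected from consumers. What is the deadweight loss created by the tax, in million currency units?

Deadweight loss = 345.6 million.

Demand slope: (166 − 187)/(54 − 47) = -3, so qd = 328 − 3p.
Supply slope: (175 − 173)/(56 − 55) = 2, so qs = 2p + 63.
Before the tax: set 328 − 3p = 2p + 63 → p* = 53, q* = 169.
With the tax collected from consumers, demand (in seller-price terms) shifts: qd = 328 − 3(p + 24).
New equilibrium: consumers pay 62.6, suppliers receive 38.6, q = 140.2. (Wedge: pb − ps = 24.)
Quantity falls by |ΔQ| = |169 − 140.2| = 28.8.
DWL = ½ · t · |ΔQ| = ½ · 24 · 28.8 = 345.6.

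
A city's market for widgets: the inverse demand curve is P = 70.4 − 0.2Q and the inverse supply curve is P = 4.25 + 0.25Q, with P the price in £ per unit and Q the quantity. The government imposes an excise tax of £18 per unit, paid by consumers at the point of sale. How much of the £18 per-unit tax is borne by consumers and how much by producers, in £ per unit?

Rewrite in direct form: Qd = 352 − 5P and Qs = 4P − 17.
Before the tax: set 352 − 5P = 4P − 17 → P* = £41, Q* = 147.
With the tax collected from consumers, demand (in seller-price terms) shifts: Qd = 352 − 5(P + 18).
Solving gives Q = 107 with consumers paying £49 and producers receiving £31 (the £18 wedge).
Burden on consumers: £8; on producers: £10. (They sum to £18.)
The less price-elastic side of the market bears the larger share of a per-unit tax.

Consumers bear £8 per unit; producers bear £10 per unit.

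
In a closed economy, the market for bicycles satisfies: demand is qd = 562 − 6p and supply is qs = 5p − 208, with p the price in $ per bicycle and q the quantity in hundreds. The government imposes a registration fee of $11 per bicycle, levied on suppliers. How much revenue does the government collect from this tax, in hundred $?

Tax revenue = $1232 hundred.

Without the tax, 562 − 6p = 5p − 208 gives 11p = 770, so p* = $70 and q* = 142.
With the tax collected from suppliers, supply shifts: qs = 5(p − 11) − 208.
New equilibrium: consumers pay $75, suppliers receive $64, q = 112. (Wedge: pb − ps = 11.)
Revenue = t · Q = 11 · 112 = $1232.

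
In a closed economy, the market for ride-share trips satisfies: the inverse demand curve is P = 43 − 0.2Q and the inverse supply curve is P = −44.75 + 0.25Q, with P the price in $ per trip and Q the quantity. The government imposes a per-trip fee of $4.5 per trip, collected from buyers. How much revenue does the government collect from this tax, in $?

Inverting to Q(P) form: Qd = 215 − 5P; Qs = 4P + 179.
Before the tax: set 215 − 5P = 4P + 179 → P* = $4, Q* = 195.
With the tax collected from buyers, demand (in seller-price terms) shifts: Qd = 215 − 5(P + 4.5).
Solving gives Q = 185 with buyers paying $6 and sellers receiving $1.5 (the $4.5 wedge).
Revenue = t · Q = 4.5 · 185 = $832.5.

Tax revenue = $832.5.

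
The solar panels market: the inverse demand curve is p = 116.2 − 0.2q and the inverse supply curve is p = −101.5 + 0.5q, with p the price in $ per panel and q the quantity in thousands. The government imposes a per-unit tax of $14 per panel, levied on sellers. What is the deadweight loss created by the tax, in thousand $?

Rewrite in direct form: qd = 581 − 5p and qs = 2p + 203.
Without the tax, 581 − 5p = 2p + 203 gives 7p = 378, so p* = $54 and q* = 311.
With the tax collected from sellers, supply shifts: qs = 2(p − 14) + 203.
New equilibrium: consumers pay $58, sellers receive $44, q = 291. (Wedge: pb − ps = 14.)
Quantity falls by |ΔQ| = |311 − 291| = 20.
DWL = ½ · t · |ΔQ| = ½ · 14 · 20 = $140.

Deadweight loss = $140 thousand.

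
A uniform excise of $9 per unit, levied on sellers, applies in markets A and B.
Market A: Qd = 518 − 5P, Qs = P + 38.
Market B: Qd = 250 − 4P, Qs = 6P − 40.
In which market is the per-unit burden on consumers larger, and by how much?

Market A: pre-tax P* = $80, Q* = 118; post-tax Q = 110.5; per-unit burden on consumers = $1.5.
Market B: pre-tax P* = $29, Q* = 134; post-tax Q = 112.4; per-unit burden on consumers = $5.4.
Difference: $1.5 vs $5.4 → market B is larger by $3.9.

Market B, by $3.9.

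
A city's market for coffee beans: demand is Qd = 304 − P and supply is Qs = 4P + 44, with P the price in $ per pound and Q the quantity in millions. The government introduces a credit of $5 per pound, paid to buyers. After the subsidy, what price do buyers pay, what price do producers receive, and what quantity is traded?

Without the subsidy, 304 − P = 4P + 44 gives 5P = 260, so P* = $52 and Q* = 252.
With a per-unit subsidy paid to buyers, each effectively pays P − 5, so demand becomes Qd = 304 − (P − 5).
New equilibrium: buyers pay $48, producers receive $53, Q = 256. (Wedge: Pb − Ps = −5.)

Buyers pay $48; producers receive $53; quantity = 256.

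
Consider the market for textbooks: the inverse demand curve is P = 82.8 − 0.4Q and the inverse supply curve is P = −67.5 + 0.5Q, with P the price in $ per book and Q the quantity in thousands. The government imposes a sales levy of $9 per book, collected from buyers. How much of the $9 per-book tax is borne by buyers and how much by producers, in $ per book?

Rewrite in direct form: Qd = 207 − 2.5P and Qs = 2P + 135.
Before the tax: set 207 − 2.5P = 2P + 135 → P* = $16, Q* = 167.
With the tax collected from buyers, demand (in seller-price terms) shifts: Qd = 207 − 2.5(P + 9).
New equilibrium: buyers pay $20, producers receive $11, Q = 157. (Wedge: Pb − Ps = 9.)
Burden on buyers: $4; on producers: $5. (They sum to $9.)
The less price-elastic side of the market bears the larger share of a per-unit tax.

Buyers bear $4 per book; producers bear $5 per book.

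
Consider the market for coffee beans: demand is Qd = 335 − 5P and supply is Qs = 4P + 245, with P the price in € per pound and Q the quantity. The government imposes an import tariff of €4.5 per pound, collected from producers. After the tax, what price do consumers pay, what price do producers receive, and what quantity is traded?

Without the tax, 335 − 5P = 4P + 245 gives 9P = 90, so P* = €10 and Q* = 285.
With the tax collected from producers, supply shifts: Qs = 4(P − 4.5) + 245.
Solving gives Q = 275 with consumers paying €12 and producers receiving €7.5 (the €4.5 wedge).
The less price-elastic side of the market bears the larger share of a per-unit tax.

Consumers pay €12; producers receive €7.5; quantity = 275.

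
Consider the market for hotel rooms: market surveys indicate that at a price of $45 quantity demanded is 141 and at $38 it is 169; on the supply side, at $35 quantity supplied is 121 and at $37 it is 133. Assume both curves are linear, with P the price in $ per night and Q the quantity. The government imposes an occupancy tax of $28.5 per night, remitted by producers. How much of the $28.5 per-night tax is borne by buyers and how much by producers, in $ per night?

Buyers bear $17.1 per night; producers bear $11.4 per night.

Demand slope: (169 − 141)/(38 − 45) = -4, so Qd = 321 − 4P.
Supply slope: (133 − 121)/(37 − 35) = 6, so Qs = 6P − 89.
Without the tax, 321 − 4P = 6P − 89 gives 10P = 410, so P* = $41 and Q* = 157.
With the tax collected from producers, supply shifts: Qs = 6(P − 28.5) − 89.
New equilibrium: buyers pay $58.1, producers receive $29.6, Q = 88.6. (Wedge: Pb − Ps = 28.5.)
Burden on buyers: $17.1; on producers: $11.4. (They sum to $28.5.)
The less price-elastic side of the market bears the larger share of a per-unit tax.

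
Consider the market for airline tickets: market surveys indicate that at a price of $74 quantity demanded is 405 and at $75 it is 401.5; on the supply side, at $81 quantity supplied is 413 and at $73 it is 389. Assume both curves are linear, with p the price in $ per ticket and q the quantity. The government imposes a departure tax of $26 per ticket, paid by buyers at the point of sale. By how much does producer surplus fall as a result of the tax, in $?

Producer surplus falls by $5278.

Demand slope: (401.5 − 405)/(75 − 74) = -3.5, so qd = 664 − 3.5p.
Supply slope: (389 − 413)/(73 − 81) = 3, so qs = 3p + 170.
Before the tax: set 664 − 3.5p = 3p + 170 → p* = $76, q* = 398.
With the tax collected from buyers, demand (in seller-price terms) shifts: qd = 664 − 3.5(p + 26).
New equilibrium: buyers pay $88, suppliers receive $62, q = 356. (Wedge: pb − ps = 26.)
ΔPS is the trapezoid between Q = 356 and Q = 398 of height $14: ½ · (398 + 356) · 14 = $5278.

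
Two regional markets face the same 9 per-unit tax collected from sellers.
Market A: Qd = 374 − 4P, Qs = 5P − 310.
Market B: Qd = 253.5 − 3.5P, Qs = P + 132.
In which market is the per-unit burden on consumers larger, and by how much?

Market A: pre-tax P* = 76, Q* = 70; post-tax Q = 50; per-unit burden on consumers = 5.
Market B: pre-tax P* = 27, Q* = 159; post-tax Q = 152; per-unit burden on consumers = 2.
Difference: 5 vs 2 → market A is larger by 3.

Market A, by 3.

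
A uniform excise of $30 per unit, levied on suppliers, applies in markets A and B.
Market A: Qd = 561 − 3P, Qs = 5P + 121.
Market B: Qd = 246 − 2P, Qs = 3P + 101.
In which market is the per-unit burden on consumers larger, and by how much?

Market A: pre-tax P* = $55, Q* = 396; post-tax Q = 339.75; per-unit burden on consumers = $18.75.
Market B: pre-tax P* = $29, Q* = 188; post-tax Q = 152; per-unit burden on consumers = $18.
Difference: $18.75 vs $18 → market A is larger by $0.75.

Market A, by $0.75.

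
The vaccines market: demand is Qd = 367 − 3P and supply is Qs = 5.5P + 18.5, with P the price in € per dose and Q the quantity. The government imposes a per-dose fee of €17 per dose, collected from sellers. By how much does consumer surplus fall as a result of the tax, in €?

Consumer surplus falls by €2502.5.

Without the tax, 367 − 3P = 5.5P + 18.5 gives 8.5P = 348.5, so P* = €41 and Q* = 244.
With the tax collected from sellers, supply shifts: Qs = 5.5(P − 17) + 18.5.
New equilibrium: consumers pay €52, sellers receive €35, Q = 211. (Wedge: Pb − Ps = 17.)
ΔCS is the trapezoid between Q = 211 and Q = 244 of height €11: ½ · (244 + 211) · 11 = €2502.5.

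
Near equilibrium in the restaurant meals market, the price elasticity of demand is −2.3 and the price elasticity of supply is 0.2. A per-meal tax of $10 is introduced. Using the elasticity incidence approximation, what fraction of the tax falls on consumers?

Incidence ratio: consumers' share ≈ εs / (εs + |εd|) = 0.2 / (0.2 + 2.3) = 0.08.
Supply is the less elastic side, so consumers bear the smaller share.

Consumers' share ≈ 0.08.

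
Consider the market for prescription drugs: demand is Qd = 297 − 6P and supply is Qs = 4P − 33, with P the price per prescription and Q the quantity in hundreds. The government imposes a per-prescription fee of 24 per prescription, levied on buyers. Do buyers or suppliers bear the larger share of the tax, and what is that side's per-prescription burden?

Before the tax: set 297 − 6P = 4P − 33 → P* = 33, Q* = 99.
With the tax collected from buyers, demand (in seller-price terms) shifts: Qd = 297 − 6(P + 24).
New equilibrium: buyers pay 42.6, suppliers receive 18.6, Q = 41.4. (Wedge: Pb − Ps = 24.)
Per-prescription burden: buyers 9.6, suppliers 14.4.
Suppliers take the larger share because supply is less price-elastic here (demand slope 6 vs supply slope 4).

Suppliers bear the larger share: 14.4 per prescription.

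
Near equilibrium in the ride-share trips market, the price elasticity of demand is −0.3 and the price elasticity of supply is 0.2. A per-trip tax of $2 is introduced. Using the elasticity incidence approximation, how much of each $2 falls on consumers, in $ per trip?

Incidence ratio: consumers' share ≈ εs / (εs + |εd|) = 0.2 / (0.2 + 0.3) = 0.4.
So consumers bear ≈ 0.4 × $2 = $0.8; sellers bear $1.2.

Consumers bear ≈ $0.8 per trip.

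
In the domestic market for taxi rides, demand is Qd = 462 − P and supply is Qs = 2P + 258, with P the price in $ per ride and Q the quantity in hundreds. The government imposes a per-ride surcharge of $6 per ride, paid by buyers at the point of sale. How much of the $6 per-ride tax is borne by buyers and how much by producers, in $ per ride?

Without the tax, 462 − P = 2P + 258 gives 3P = 204, so P* = $68 and Q* = 394.
With the tax collected from buyers, demand (in seller-price terms) shifts: Qd = 462 − (P + 6).
Solving gives Q = 390 with buyers paying $72 and producers receiving $66 (the $6 wedge).
Burden on buyers: $4; on producers: $2. (They sum to $6.)
The less price-elastic side of the market bears the larger share of a per-unit tax.

Buyers bear $4 per ride; producers bear $2 per ride.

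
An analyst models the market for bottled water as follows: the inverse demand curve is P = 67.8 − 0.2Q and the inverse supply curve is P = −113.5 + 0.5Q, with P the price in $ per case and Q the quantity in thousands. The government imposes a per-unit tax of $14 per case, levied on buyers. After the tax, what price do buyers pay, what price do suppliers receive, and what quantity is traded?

Inverting to Q(P) form: Qd = 339 − 5P; Qs = 2P + 227.
Without the tax, 339 − 5P = 2P + 227 gives 7P = 112, so P* = $16 and Q* = 259.
With the tax collected from buyers, demand (in seller-price terms) shifts: Qd = 339 − 5(P + 14).
New equilibrium: buyers pay $20, suppliers receive $6, Q = 239. (Wedge: Pb − Ps = 14.)

Buyers pay $20; suppliers receive $6; quantity = 239.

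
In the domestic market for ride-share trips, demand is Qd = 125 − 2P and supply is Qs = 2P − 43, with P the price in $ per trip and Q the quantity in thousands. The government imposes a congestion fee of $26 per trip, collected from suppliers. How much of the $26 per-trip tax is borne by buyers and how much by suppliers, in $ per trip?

Before the tax: set 125 − 2P = 2P − 43 → P* = $42, Q* = 41.
With the tax collected from suppliers, supply shifts: Qs = 2(P − 26) − 43.
Solving gives Q = 15 with buyers paying $55 and suppliers receiving $29 (the $26 wedge).
Burden on buyers: $13; on suppliers: $13. (They sum to $26.)

Buyers bear $13 per trip; suppliers bear $13 per trip.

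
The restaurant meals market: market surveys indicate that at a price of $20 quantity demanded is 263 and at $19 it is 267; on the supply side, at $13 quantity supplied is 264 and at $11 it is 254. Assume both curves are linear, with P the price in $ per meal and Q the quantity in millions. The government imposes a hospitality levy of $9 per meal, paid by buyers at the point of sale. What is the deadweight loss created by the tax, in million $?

Deadweight loss = $90 million.

Demand slope: (267 − 263)/(19 − 20) = -4, so Qd = 343 − 4P.
Supply slope: (254 − 264)/(11 − 13) = 5, so Qs = 5P + 199.
Before the tax: set 343 − 4P = 5P + 199 → P* = $16, Q* = 279.
With the tax collected from buyers, demand (in seller-price terms) shifts: Qd = 343 − 4(P + 9).
New equilibrium: buyers pay $21, suppliers receive $12, Q = 259. (Wedge: Pb − Ps = 9.)
Quantity falls by |ΔQ| = |279 − 259| = 20.
DWL = ½ · t · |ΔQ| = ½ · 9 · 20 = $90.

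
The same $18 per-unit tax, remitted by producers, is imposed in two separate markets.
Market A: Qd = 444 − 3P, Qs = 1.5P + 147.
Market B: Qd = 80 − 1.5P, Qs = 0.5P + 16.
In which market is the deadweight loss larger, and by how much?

Market A, by $101.25.

Market A: pre-tax P* = $66, Q* = 246; post-tax Q = 228; deadweight loss = $162.
Market B: pre-tax P* = $32, Q* = 32; post-tax Q = 25.25; deadweight loss = $60.75.
Difference: $162 vs $60.75 → market A is larger by $101.25.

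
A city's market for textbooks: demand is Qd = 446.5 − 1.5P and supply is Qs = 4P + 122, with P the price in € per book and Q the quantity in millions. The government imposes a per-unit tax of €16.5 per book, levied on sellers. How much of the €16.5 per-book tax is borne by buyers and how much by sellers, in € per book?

Buyers bear €12 per book; sellers bear €4.5 per book.

Without the tax, 446.5 − 1.5P = 4P + 122 gives 5.5P = 324.5, so P* = €59 and Q* = 358.
With the tax collected from sellers, supply shifts: Qs = 4(P − 16.5) + 122.
Solving gives Q = 340 with buyers paying €71 and sellers receiving €54.5 (the €16.5 wedge).
Burden on buyers: €12; on sellers: €4.5. (They sum to €16.5.)
The less price-elastic side of the market bears the larger share of a per-unit tax.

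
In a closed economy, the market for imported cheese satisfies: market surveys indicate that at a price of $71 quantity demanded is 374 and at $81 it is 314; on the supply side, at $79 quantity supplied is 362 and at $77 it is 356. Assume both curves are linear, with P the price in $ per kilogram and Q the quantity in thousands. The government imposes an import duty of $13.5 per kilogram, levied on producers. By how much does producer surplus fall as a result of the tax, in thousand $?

Demand slope: (314 − 374)/(81 − 71) = -6, so Qd = 800 − 6P.
Supply slope: (356 − 362)/(77 − 79) = 3, so Qs = 3P + 125.
Before the tax: set 800 − 6P = 3P + 125 → P* = $75, Q* = 350.
With the tax collected from producers, supply shifts: Qs = 3(P − 13.5) + 125.
New equilibrium: buyers pay $79.5, producers receive $66, Q = 323. (Wedge: Pb − Ps = 13.5.)
ΔPS is the trapezoid between Q = 323 and Q = 350 of height $9: ½ · (350 + 323) · 9 = $3028.5.

Producer surplus falls by $3028.5 thousand.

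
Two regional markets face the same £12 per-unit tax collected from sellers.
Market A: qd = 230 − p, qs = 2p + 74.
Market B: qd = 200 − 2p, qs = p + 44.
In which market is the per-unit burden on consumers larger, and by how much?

Market A, by £4.

Market A: pre-tax p* = £52, q* = 178; post-tax q = 170; per-unit burden on consumers = £8.
Market B: pre-tax p* = £52, q* = 96; post-tax q = 88; per-unit burden on consumers = £4.
Difference: £8 vs £4 → market A is larger by £4.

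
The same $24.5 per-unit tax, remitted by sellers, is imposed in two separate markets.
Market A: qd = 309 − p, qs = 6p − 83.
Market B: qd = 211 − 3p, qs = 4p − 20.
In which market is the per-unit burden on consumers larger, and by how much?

Market A, by $7.

Market A: pre-tax p* = $56, q* = 253; post-tax q = 232; per-unit burden on consumers = $21.
Market B: pre-tax p* = $33, q* = 112; post-tax q = 70; per-unit burden on consumers = $14.
Difference: $21 vs $14 → market A is larger by $7.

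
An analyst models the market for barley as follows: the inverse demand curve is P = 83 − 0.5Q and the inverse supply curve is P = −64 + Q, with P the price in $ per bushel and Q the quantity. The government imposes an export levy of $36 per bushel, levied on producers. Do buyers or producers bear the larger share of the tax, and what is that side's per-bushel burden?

Rewrite in direct form: Qd = 166 − 2P and Qs = P + 64.
Without the tax, 166 − 2P = P + 64 gives 3P = 102, so P* = $34 and Q* = 98.
With the tax collected from producers, supply shifts: Qs = (P − 36) + 64.
Solving gives Q = 74 with buyers paying $46 and producers receiving $10 (the $36 wedge).
Per-bushel burden: buyers $12, producers $24.
Producers take the larger share because supply is less price-elastic here (demand slope 2 vs supply slope 1).
The less price-elastic side of the market bears the larger share of a per-unit tax.

Producers bear the larger share: $24 per bushel.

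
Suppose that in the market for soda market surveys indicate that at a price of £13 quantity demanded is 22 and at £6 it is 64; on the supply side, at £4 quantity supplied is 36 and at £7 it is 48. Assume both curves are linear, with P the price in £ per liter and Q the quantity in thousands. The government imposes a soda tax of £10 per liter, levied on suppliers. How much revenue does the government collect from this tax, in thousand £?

Demand slope: (64 − 22)/(6 − 13) = -6, so Qd = 100 − 6P.
Supply slope: (48 − 36)/(7 − 4) = 4, so Qs = 4P + 20.
Without the tax, 100 − 6P = 4P + 20 gives 10P = 80, so P* = £8 and Q* = 52.
With the tax collected from suppliers, supply shifts: Qs = 4(P − 10) + 20.
New equilibrium: consumers pay £12, suppliers receive £2, Q = 28. (Wedge: Pb − Ps = 10.)
Revenue = t · Q = 10 · 28 = £280.

Tax revenue = £280 thousand.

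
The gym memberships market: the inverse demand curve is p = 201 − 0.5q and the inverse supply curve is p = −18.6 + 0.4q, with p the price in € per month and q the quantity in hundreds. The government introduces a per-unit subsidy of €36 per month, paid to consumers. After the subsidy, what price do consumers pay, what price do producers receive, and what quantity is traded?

Rewrite in direct form: qd = 402 − 2p and qs = 2.5p + 46.5.
Before the subsidy: set 402 − 2p = 2.5p + 46.5 → p* = €79, q* = 244.
With a per-unit subsidy paid to consumers, each effectively pays p − 36, so demand becomes qd = 402 − 2(p − 36).
New equilibrium: consumers pay €59, producers receive €95, q = 284. (Wedge: pb − ps = −36.)

Consumers pay €59; producers receive €95; quantity = 284.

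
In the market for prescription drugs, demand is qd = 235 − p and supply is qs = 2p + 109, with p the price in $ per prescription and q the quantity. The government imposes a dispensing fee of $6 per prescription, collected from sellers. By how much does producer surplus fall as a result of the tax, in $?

Before the tax: set 235 − p = 2p + 109 → p* = $42, q* = 193.
With the tax collected from sellers, supply shifts: qs = 2(p − 6) + 109.
Solving gives q = 189 with consumers paying $46 and sellers receiving $40 (the $6 wedge).
ΔPS is the trapezoid between Q = 189 and Q = 193 of height $2: ½ · (193 + 189) · 2 = $382.

Producer surplus falls by $382.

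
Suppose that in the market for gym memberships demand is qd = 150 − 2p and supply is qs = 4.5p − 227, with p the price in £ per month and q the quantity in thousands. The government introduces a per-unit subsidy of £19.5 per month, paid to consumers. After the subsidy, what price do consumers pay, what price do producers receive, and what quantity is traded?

Consumers pay £44.5; producers receive £64; quantity = 61.

Before the subsidy: set 150 − 2p = 4.5p − 227 → p* = £58, q* = 34.
With a per-unit subsidy paid to consumers, each effectively pays p − 19.5, so demand becomes qd = 150 − 2(p − 19.5).
New equilibrium: consumers pay £44.5, producers receive £64, q = 61. (Wedge: pb − ps = −19.5.)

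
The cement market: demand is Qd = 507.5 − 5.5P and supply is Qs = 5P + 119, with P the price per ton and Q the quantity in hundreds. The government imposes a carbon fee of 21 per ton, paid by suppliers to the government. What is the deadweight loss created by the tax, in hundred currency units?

Deadweight loss = 577.5 hundred.

Before the tax: set 507.5 − 5.5P = 5P + 119 → P* = 37, Q* = 304.
With the tax collected from suppliers, supply shifts: Qs = 5(P − 21) + 119.
New equilibrium: buyers pay 47, suppliers receive 26, Q = 249. (Wedge: Pb − Ps = 21.)
Quantity falls by |ΔQ| = |304 − 249| = 55.
DWL = ½ · t · |ΔQ| = ½ · 21 · 55 = 577.5.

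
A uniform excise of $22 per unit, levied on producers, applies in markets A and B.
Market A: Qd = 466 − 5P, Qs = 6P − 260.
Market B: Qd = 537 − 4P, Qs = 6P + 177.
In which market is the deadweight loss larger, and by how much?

Market A, by $79.2.

Market A: pre-tax P* = $66, Q* = 136; post-tax Q = 76; deadweight loss = $660.
Market B: pre-tax P* = $36, Q* = 393; post-tax Q = 340.2; deadweight loss = $580.8.
Difference: $660 vs $580.8 → market A is larger by $79.2.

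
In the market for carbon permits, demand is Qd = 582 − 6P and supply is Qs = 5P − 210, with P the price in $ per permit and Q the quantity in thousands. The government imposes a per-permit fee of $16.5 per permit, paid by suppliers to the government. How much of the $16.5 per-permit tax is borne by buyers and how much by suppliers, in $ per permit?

Buyers bear $7.5 per permit; suppliers bear $9 per permit.

Before the tax: set 582 − 6P = 5P − 210 → P* = $72, Q* = 150.
With the tax collected from suppliers, supply shifts: Qs = 5(P − 16.5) − 210.
Solving gives Q = 105 with buyers paying $79.5 and suppliers receiving $63 (the $16.5 wedge).
Burden on buyers: $7.5; on suppliers: $9. (They sum to $16.5.)
The less price-elastic side of the market bears the larger share of a per-unit tax.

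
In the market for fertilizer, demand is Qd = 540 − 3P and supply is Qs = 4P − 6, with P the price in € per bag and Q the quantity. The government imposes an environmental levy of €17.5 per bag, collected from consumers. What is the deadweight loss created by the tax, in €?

Before the tax: set 540 − 3P = 4P − 6 → P* = €78, Q* = 306.
With the tax collected from consumers, demand (in seller-price terms) shifts: Qd = 540 − 3(P + 17.5).
New equilibrium: consumers pay €88, producers receive €70.5, Q = 276. (Wedge: Pb − Ps = 17.5.)
Quantity falls by |ΔQ| = |306 − 276| = 30.
DWL = ½ · t · |ΔQ| = ½ · 17.5 · 30 = €262.5.

Deadweight loss = €262.5.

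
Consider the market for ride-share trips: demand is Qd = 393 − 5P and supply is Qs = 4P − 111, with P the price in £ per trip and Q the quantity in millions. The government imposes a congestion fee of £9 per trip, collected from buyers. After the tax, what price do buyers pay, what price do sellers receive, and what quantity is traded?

Before the tax: set 393 − 5P = 4P − 111 → P* = £56, Q* = 113.
With the tax collected from buyers, demand (in seller-price terms) shifts: Qd = 393 − 5(P + 9).
New equilibrium: buyers pay £60, sellers receive £51, Q = 93. (Wedge: Pb − Ps = 9.)
The less price-elastic side of the market bears the larger share of a per-unit tax.

Buyers pay £60; sellers receive £51; quantity = 93.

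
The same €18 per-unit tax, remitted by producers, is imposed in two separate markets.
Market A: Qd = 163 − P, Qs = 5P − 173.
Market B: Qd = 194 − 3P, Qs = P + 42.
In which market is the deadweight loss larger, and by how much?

Market A, by €13.5.

Market A: pre-tax P* = €56, Q* = 107; post-tax Q = 92; deadweight loss = €135.
Market B: pre-tax P* = €38, Q* = 80; post-tax Q = 66.5; deadweight loss = €121.5.
Difference: €135 vs €121.5 → market A is larger by €13.5.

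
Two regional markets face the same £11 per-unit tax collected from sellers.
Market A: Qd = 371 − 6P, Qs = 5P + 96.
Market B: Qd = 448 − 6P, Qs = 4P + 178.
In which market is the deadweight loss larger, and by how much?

Market A, by £19.8.

Market A: pre-tax P* = £25, Q* = 221; post-tax Q = 191; deadweight loss = £165.
Market B: pre-tax P* = £27, Q* = 286; post-tax Q = 259.6; deadweight loss = £145.2.
Difference: £165 vs £145.2 → market A is larger by £19.8.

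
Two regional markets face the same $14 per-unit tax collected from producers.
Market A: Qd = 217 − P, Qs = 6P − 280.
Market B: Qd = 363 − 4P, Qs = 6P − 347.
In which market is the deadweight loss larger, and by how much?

Market A: pre-tax P* = $71, Q* = 146; post-tax Q = 134; deadweight loss = $84.
Market B: pre-tax P* = $71, Q* = 79; post-tax Q = 45.4; deadweight loss = $235.2.
Difference: $84 vs $235.2 → market B is larger by $151.2.

Market B, by $151.2.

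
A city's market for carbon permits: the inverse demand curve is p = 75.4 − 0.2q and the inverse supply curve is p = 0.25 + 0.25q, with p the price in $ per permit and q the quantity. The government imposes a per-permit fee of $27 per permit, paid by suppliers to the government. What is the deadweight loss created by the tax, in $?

Rewrite in direct form: qd = 377 − 5p and qs = 4p − 1.
Without the tax, 377 − 5p = 4p − 1 gives 9p = 378, so p* = $42 and q* = 167.
With the tax collected from suppliers, supply shifts: qs = 4(p − 27) − 1.
New equilibrium: buyers pay $54, suppliers receive $27, q = 107. (Wedge: pb − ps = 27.)
Quantity falls by |ΔQ| = |167 − 107| = 60.
DWL = ½ · t · |ΔQ| = ½ · 27 · 60 = $810.

Deadweight loss = $810.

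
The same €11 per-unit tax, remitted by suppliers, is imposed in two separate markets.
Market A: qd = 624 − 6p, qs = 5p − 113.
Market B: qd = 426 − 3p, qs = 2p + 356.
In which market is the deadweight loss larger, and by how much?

Market A: pre-tax p* = €67, q* = 222; post-tax q = 192; deadweight loss = €165.
Market B: pre-tax p* = €14, q* = 384; post-tax q = 370.8; deadweight loss = €72.6.
Difference: €165 vs €72.6 → market A is larger by €92.4.

Market A, by €92.4.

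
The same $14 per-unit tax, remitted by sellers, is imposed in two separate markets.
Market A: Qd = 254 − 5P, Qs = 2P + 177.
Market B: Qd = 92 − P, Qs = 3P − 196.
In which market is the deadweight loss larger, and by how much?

Market A: pre-tax P* = $11, Q* = 199; post-tax Q = 179; deadweight loss = $140.
Market B: pre-tax P* = $72, Q* = 20; post-tax Q = 9.5; deadweight loss = $73.5.
Difference: $140 vs $73.5 → market A is larger by $66.5.

Market A, by $66.5.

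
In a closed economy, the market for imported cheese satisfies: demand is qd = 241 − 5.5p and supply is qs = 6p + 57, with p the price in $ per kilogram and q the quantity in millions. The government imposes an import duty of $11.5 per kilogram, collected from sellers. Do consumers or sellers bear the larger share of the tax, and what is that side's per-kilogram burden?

Consumers bear the larger share: $6 per kilogram.

Before the tax: set 241 − 5.5p = 6p + 57 → p* = $16, q* = 153.
With the tax collected from sellers, supply shifts: qs = 6(p − 11.5) + 57.
Solving gives q = 120 with consumers paying $22 and sellers receiving $10.5 (the $11.5 wedge).
Per-kilogram burden: consumers $6, sellers $5.5.
Consumers take the larger share because demand is less price-elastic here (demand slope 5.5 vs supply slope 6).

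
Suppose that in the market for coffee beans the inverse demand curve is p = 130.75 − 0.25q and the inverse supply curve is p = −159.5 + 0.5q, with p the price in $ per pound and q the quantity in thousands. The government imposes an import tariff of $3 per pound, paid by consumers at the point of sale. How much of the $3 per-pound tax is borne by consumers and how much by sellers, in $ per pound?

Consumers bear $1 per pound; sellers bear $2 per pound.

Rewrite in direct form: qd = 523 − 4p and qs = 2p + 319.
Before the tax: set 523 − 4p = 2p + 319 → p* = $34, q* = 387.
With the tax collected from consumers, demand (in seller-price terms) shifts: qd = 523 − 4(p + 3).
New equilibrium: consumers pay $35, sellers receive $32, q = 383. (Wedge: pb − ps = 3.)
Burden on consumers: $1; on sellers: $2. (They sum to $3.)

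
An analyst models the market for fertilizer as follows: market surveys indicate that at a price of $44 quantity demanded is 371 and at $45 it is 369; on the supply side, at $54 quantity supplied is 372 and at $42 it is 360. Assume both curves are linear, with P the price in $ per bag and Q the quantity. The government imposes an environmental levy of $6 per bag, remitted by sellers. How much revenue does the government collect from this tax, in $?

Demand slope: (369 − 371)/(45 − 44) = -2, so Qd = 459 − 2P.
Supply slope: (360 − 372)/(42 − 54) = 1, so Qs = P + 318.
Before the tax: set 459 − 2P = P + 318 → P* = $47, Q* = 365.
With the tax collected from sellers, supply shifts: Qs = (P − 6) + 318.
New equilibrium: consumers pay $49, sellers receive $43, Q = 361. (Wedge: Pb − Ps = 6.)
Revenue = t · Q = 6 · 361 = $2166.

Tax revenue = $2166.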